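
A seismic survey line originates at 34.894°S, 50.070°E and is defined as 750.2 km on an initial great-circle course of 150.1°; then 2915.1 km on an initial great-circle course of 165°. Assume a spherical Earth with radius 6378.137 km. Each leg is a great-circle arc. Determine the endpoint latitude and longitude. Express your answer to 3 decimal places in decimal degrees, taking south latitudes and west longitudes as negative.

latitude -65.236°, longitude 70.316°

Apply the spherical direct solution leg by leg, carrying full precision between legs.
Leg 1: from (-34.894°, 50.070°), δ = 750.2/6378.137 = 0.117621 rad, θ = 150.1° → φ = -40.658°, λ = 54.493°.
Leg 2: from (-40.658°, 54.493°), δ = 2915.1/6378.137 = 0.457046 rad, θ = 165° → φ = -65.236°, λ = 70.316°.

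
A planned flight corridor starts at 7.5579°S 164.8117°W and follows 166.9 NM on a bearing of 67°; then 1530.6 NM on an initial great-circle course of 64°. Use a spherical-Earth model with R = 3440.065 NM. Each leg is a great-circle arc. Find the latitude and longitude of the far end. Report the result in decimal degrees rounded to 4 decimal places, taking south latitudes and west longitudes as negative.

Apply the spherical direct solution leg by leg, carrying full precision between legs.
Leg 1: from (-7.5579°, -164.8117°), δ = 166.9/3440.065 = 0.048517 rad, θ = 67° → φ = -6.4645°, λ = -162.2367°.
Leg 2: from (-6.4645°, -162.2367°), δ = 1530.6/3440.065 = 0.444933 rad, θ = 64° → φ = 4.9248°, λ = -139.3896°.

latitude 4.9248°, longitude -139.3896°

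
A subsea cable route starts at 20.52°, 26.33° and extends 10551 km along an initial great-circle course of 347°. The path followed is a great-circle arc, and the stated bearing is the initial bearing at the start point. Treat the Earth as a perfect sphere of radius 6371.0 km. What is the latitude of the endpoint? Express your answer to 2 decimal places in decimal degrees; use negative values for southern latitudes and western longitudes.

The arc subtends δ = 10551/6371 = 1.656098 rad at the centre.
Converting: φ₁ = 0.358142 rad, θ = 6.056293 rad.
Destination latitude: φ₂ = arcsin( sin φ₁ cos δ + cos φ₁ sin δ cos θ ) = arcsin(0.879363) = 61.57°.
Δλ = atan2( sin θ sin δ cos φ₁ , cos δ − sin φ₁ sin φ₂ ) = atan2(-0.209912, -0.393445) = -2.651488 rad = -151.92°.
λ₂ = λ₁ + Δλ = -125.59°.

latitude 61.57°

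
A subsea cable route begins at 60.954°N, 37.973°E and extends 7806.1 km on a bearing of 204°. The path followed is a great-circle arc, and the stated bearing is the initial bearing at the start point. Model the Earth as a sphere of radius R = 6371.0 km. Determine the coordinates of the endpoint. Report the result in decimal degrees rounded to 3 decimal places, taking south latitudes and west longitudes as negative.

Central angle δ = d/R = 1.225255 rad.
Converting: φ₁ = 1.063848 rad, θ = 3.560472 rad.
Applying the spherical law of cosines for sides, sin φ₂ = sin φ₁ cos δ + cos φ₁ sin δ cos θ = -0.121213, so φ₂ = -6.962°.
Δλ = atan2( sin θ sin δ cos φ₁ , cos δ − sin φ₁ sin φ₂ ) = atan2(-0.185803, 0.444674) = -0.395791 rad = -22.677°.
Hence λ₂ = 37.973° + -22.677° = 15.296°.

latitude -6.962°, longitude 15.296°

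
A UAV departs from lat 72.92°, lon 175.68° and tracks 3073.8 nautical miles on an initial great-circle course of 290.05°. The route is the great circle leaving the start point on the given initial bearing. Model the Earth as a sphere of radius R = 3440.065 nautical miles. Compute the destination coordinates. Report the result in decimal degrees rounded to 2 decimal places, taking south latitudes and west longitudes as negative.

latitude 42.65°, longitude 80.11°

Angular distance δ = d/R = 3073.8 / 3440.065 = 0.893530 rad.
Converting: φ₁ = 1.272694 rad, θ = 5.062327 rad.
Applying the spherical law of cosines for sides, sin φ₂ = sin φ₁ cos δ + cos φ₁ sin δ cos θ = 0.677497, so φ₂ = 42.65°.
Δλ = atan2( sin θ sin δ cos φ₁ , cos δ − sin φ₁ sin φ₂ ) = atan2(-0.215011, -0.020951) = -1.667930 rad = -95.57°.
Hence λ₂ = 175.68° + -95.57° = 80.11°.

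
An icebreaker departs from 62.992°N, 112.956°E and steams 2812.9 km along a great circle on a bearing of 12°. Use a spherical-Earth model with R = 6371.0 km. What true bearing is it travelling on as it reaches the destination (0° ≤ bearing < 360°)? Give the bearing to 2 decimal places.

final bearing 77.53°

Central angle δ = d/R = 0.441516 rad.
Converting: φ₁ = 1.099418 rad, θ = 0.209440 rad.
Destination latitude: φ₂ = arcsin( sin φ₁ cos δ + cos φ₁ sin δ cos θ ) = arcsin(0.995314) = 84.451°.
Δλ = atan2( sin θ sin δ cos φ₁ , cos δ − sin φ₁ sin φ₂ ) = atan2(0.040345, 0.017337) = 1.164938 rad = 66.746°.
λ₂ = 112.956° + 66.746° = 179.702°.
The forward bearing on arrival equals the back-azimuth from the destination plus 180°.
Back-azimuth from P₂ (84.45°, 179.70°) to P₁ (62.99°, 112.96°), with Δλ' = λ₁ − λ₂ = -66.75°: atan2( sin Δλ' cos φ₁ , cos φ₂ sin φ₁ − sin φ₂ cos φ₁ cos Δλ' ) = 257.53°.
Final bearing = (257.53° + 180°) mod 360° = 77.53°.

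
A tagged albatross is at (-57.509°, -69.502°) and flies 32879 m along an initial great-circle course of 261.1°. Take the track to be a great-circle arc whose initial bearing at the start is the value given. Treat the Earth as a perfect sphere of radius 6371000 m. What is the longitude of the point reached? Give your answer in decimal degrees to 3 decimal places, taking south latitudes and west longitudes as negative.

Angular distance δ = d/R = 32879 / 6371000 = 0.005161 rad.
Converting: φ₁ = -1.003721 rad, θ = 4.557055 rad.
Destination latitude: φ₂ = arcsin( sin φ₁ cos δ + cos φ₁ sin δ cos θ ) = arcsin(-0.843893) = -57.554°.
Δλ = atan2( sin θ sin δ cos φ₁ , cos δ − sin φ₁ sin φ₂ ) = atan2(-0.002739, 0.288183) = -0.009503 rad = -0.545°.
Hence λ₂ = -69.502° + -0.545° = -70.047°.

longitude -70.047°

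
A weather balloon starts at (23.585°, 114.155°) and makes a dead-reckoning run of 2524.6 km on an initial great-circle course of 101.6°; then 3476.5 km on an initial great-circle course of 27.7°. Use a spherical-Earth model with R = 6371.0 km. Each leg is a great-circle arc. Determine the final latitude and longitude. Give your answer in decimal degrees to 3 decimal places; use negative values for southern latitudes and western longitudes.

latitude 43.895°, longitude 157.048°

Apply the spherical direct solution leg by leg, carrying full precision between legs.
Leg 1: from (23.585°, 114.155°), δ = 2524.6/6371 = 0.396264 rad, θ = 101.6° → φ = 17.336°, λ = 137.489°.
Leg 2: from (17.336°, 137.489°), δ = 3476.5/6371 = 0.545676 rad, θ = 27.7° → φ = 43.895°, λ = 157.048°.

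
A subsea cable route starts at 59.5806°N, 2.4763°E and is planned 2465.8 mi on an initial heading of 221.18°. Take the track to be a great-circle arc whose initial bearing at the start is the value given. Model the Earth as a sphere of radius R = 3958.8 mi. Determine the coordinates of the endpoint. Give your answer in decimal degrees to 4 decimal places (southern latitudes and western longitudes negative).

The arc subtends δ = 2465.8/3958.8 = 0.622866 rad at the centre.
Start latitude φ₁ = 1.039878 rad; initial bearing θ = 3.860319 rad.
Applying the spherical law of cosines for sides, sin φ₂ = sin φ₁ cos δ + cos φ₁ sin δ cos θ = 0.478092, so φ₂ = 28.5609°.
Then Δλ = atan2(-0.194481, 0.399931) = -0.452617 rad, from sin θ sin δ cos φ₁ over cos δ − sin φ₁ sin φ₂.
Hence λ₂ = 2.4763° + -25.9331° = -23.4568°.

latitude 28.5609°, longitude -23.4568°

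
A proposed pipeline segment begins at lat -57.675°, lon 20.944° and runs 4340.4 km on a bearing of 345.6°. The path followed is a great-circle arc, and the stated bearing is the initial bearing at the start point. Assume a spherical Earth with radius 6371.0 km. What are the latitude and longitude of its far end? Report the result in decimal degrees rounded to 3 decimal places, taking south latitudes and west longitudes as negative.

latitude -19.282°, longitude 11.393°

Central angle δ = d/R = 0.681275 rad.
Converting: φ₁ = -1.006619 rad, θ = 6.031858 rad.
Applying the spherical law of cosines for sides, sin φ₂ = sin φ₁ cos δ + cos φ₁ sin δ cos θ = -0.330215, so φ₂ = -19.282°.
For the longitude increment, Δλ = atan2( sin θ sin δ cos φ₁, cos δ − sin φ₁ sin φ₂ ) = atan2(-0.083748, 0.497730) = -9.551°.
Hence λ₂ = 20.944° + -9.551° = 11.393°.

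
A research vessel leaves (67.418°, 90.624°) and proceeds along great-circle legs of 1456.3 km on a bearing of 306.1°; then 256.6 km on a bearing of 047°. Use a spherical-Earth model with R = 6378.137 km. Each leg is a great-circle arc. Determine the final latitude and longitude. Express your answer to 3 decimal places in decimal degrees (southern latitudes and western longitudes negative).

latitude 73.401°, longitude 60.445°

Apply the spherical direct solution leg by leg, carrying full precision between legs.
Leg 1: from (67.418°, 90.624°), δ = 1456.3/6378.137 = 0.228327 rad, θ = 306.1° → φ = 71.912°, λ = 54.535°.
Leg 2: from (71.912°, 54.535°), δ = 256.6/6378.137 = 0.040231 rad, θ = 47° → φ = 73.401°, λ = 60.445°.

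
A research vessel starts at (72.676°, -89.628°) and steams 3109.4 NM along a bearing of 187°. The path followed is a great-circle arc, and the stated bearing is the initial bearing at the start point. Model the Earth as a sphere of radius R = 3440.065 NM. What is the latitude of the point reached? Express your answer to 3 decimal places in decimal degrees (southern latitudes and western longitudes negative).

Central angle δ = d/R = 0.903878 rad.
Converting: φ₁ = 1.268435 rad, θ = 3.263766 rad.
Applying the spherical law of cosines for sides, sin φ₂ = sin φ₁ cos δ + cos φ₁ sin δ cos θ = 0.358280, so φ₂ = 20.995°.
For the longitude increment, Δλ = atan2( sin θ sin δ cos φ₁, cos δ − sin φ₁ sin φ₂ ) = atan2(-0.028514, 0.276541) = -5.887°.
λ₂ = λ₁ + Δλ = -95.515°.

latitude 20.995°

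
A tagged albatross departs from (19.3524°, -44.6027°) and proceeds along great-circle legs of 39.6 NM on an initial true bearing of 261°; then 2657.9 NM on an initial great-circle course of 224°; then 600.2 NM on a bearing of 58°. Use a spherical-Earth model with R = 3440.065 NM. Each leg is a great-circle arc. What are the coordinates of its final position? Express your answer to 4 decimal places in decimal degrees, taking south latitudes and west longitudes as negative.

Apply the spherical direct solution leg by leg, carrying full precision between legs.
Leg 1: from (19.3524°, -44.6027°), δ = 39.6/3440.065 = 0.011511 rad, θ = 261° → φ = 19.2479°, λ = -45.2927°.
Leg 2: from (19.2479°, -45.2927°), δ = 2657.9/3440.065 = 0.772631 rad, θ = 224° → φ = -13.7678°, λ = -75.2418°.
Leg 3: from (-13.7678°, -75.2418°), δ = 600.2/3440.065 = 0.174473 rad, θ = 58° → φ = -8.3390°, λ = -66.6852°.

latitude -8.3390°, longitude -66.6852°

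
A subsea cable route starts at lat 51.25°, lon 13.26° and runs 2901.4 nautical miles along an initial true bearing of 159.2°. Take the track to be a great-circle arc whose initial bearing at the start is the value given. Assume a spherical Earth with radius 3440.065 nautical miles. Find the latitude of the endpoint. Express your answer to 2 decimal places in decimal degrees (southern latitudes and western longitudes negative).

latitude 4.68°

Central angle δ = d/R = 0.843414 rad.
Start latitude φ₁ = 0.894481 rad; initial bearing θ = 2.778564 rad.
Destination latitude: φ₂ = arcsin( sin φ₁ cos δ + cos φ₁ sin δ cos θ ) = arcsin(0.081515) = 4.68°.
Δλ = atan2( sin θ sin δ cos φ₁ , cos δ − sin φ₁ sin φ₂ ) = atan2(0.166017, 0.601345) = 0.269367 rad = 15.43°.
λ₂ = λ₁ + Δλ = 28.69°.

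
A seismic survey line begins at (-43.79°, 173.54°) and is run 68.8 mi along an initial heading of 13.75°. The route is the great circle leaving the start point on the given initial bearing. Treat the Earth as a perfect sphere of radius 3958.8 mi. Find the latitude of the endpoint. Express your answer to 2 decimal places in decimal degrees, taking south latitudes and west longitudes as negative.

Angular distance δ = d/R = 68.8 / 3958.8 = 0.017379 rad.
With φ₁ = -43.79° = -0.764280 rad and θ = 13.75° = 0.239983 rad:
Destination latitude: φ₂ = arcsin( sin φ₁ cos δ + cos φ₁ sin δ cos θ ) = arcsin(-0.679727) = -42.82°.
Δλ = atan2( sin θ sin δ cos φ₁ , cos δ − sin φ₁ sin φ₂ ) = atan2(0.002982, 0.529466) = 0.005632 rad = 0.32°.
Hence λ₂ = 173.54° + 0.32° = 173.86°.

latitude -42.82°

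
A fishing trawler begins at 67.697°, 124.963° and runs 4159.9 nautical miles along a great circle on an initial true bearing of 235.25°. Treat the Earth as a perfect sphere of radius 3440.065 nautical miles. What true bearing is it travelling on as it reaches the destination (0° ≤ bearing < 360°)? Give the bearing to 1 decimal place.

final bearing 198.3°

δ = 4159.9/3440.065 = 1.209250 rad (69.2849°).
Start latitude φ₁ = 1.181536 rad; initial bearing θ = 4.105887 rad.
Applying the spherical law of cosines for sides, sin φ₂ = sin φ₁ cos δ + cos φ₁ sin δ cos θ = 0.124927, so φ₂ = 7.177°.
Then Δλ = atan2(-0.291660, 0.238139) = -0.886077 rad, from sin θ sin δ cos φ₁ over cos δ − sin φ₁ sin φ₂.
λ₂ = 124.963° + -50.768° = 74.195°.
The forward bearing on arrival equals the back-azimuth from the destination plus 180°.
Back-azimuth from P₂ (7.2°, 74.2°) to P₁ (67.7°, 125.0°), with Δλ' = λ₁ − λ₂ = 50.8°: atan2( sin Δλ' cos φ₁ , cos φ₂ sin φ₁ − sin φ₂ cos φ₁ cos Δλ' ) = 18.3°.
Final bearing = (18.3° + 180°) mod 360° = 198.3°.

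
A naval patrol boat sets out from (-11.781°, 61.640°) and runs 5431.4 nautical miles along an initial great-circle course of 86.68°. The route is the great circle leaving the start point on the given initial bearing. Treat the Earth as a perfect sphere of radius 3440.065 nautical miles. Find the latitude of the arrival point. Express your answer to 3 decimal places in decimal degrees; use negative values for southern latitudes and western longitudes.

Angular distance δ = d/R = 5431.4 / 3440.065 = 1.578866 rad.
Start latitude φ₁ = -0.205617 rad; initial bearing θ = 1.512851 rad.
sin φ₂ = sin φ₁ cos δ + cos φ₁ sin δ cos θ = (-0.204171)(-0.008069) + (0.978935)(0.999967)(0.057913) = 0.058338
φ₂ = asin(0.058338) = 0.058371 rad = 3.344°.
Δλ = atan2( sin θ sin δ cos φ₁ , cos δ − sin φ₁ sin φ₂ ) = atan2(0.977260, 0.003842) = 1.566865 rad = 89.775°.
λ₂ = λ₁ + Δλ = 151.415°.

latitude 3.344°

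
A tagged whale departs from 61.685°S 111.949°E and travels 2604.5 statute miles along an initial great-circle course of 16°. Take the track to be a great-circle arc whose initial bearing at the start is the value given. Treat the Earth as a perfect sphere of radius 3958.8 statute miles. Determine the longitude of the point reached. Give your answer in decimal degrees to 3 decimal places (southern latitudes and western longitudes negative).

Angular distance δ = d/R = 2604.5 / 3958.8 = 0.657901 rad.
Start latitude φ₁ = -1.076606 rad; initial bearing θ = 0.279253 rad.
sin φ₂ = sin φ₁ cos δ + cos φ₁ sin δ cos θ = (-0.880353)(0.791277) + (0.474319)(0.611458)(0.961262) = -0.417813
φ₂ = asin(-0.417813) = -0.431037 rad = -24.697°.
Δλ = atan2( sin θ sin δ cos φ₁ , cos δ − sin φ₁ sin φ₂ ) = atan2(0.079942, 0.423454) = 0.186589 rad = 10.691°.
λ₂ = 111.949° + 10.691° = 122.640°.

longitude 122.640°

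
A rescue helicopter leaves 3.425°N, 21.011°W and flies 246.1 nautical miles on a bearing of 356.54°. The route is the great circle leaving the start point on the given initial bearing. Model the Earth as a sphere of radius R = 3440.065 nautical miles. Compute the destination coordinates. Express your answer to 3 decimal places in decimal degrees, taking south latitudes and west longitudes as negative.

The arc subtends δ = 246.1/3440.065 = 0.071539 rad at the centre.
Start latitude φ₁ = 0.059778 rad; initial bearing θ = 6.222797 rad.
Destination latitude: φ₂ = arcsin( sin φ₁ cos δ + cos φ₁ sin δ cos θ ) = arcsin(0.130810) = 7.516°.
For the longitude increment, Δλ = atan2( sin θ sin δ cos φ₁, cos δ − sin φ₁ sin φ₂ ) = atan2(-0.004306, 0.989627) = -0.249°.
λ₂ = -21.011° + -0.249° = -21.260°.

latitude 7.516°, longitude -21.260°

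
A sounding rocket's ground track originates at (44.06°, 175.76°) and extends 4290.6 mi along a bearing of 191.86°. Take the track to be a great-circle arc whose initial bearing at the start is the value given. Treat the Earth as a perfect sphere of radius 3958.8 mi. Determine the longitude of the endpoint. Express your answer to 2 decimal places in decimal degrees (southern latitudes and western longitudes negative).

longitude 164.80°

Central angle δ = d/R = 1.083813 rad.
Converting: φ₁ = 0.768992 rad, θ = 3.348589 rad.
Applying the spherical law of cosines for sides, sin φ₂ = sin φ₁ cos δ + cos φ₁ sin δ cos θ = -0.296089, so φ₂ = -17.22°.
Then Δλ = atan2(-0.130521, 0.673866) = -0.191320 rad, from sin θ sin δ cos φ₁ over cos δ − sin φ₁ sin φ₂.
λ₂ = λ₁ + Δλ = 164.80°.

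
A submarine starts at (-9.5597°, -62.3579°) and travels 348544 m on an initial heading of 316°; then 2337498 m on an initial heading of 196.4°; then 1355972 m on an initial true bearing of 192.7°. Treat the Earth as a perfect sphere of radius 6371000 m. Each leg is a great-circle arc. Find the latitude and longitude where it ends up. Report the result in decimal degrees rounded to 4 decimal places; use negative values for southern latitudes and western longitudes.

Apply the spherical direct solution leg by leg, carrying full precision between legs.
Leg 1: from (-9.5597°, -62.3579°), δ = 348544/6371000 = 0.054708 rad, θ = 316° → φ = -7.2985°, λ = -64.5526°.
Leg 2: from (-7.2985°, -64.5526°), δ = 2337498/6371000 = 0.366897 rad, θ = 196.4° → φ = -27.3820°, λ = -71.1020°.
Leg 3: from (-27.3820°, -71.1020°), δ = 1355972/6371000 = 0.212835 rad, θ = 192.7° → φ = -39.2363°, λ = -74.5393°.

latitude -39.2363°, longitude -74.5393°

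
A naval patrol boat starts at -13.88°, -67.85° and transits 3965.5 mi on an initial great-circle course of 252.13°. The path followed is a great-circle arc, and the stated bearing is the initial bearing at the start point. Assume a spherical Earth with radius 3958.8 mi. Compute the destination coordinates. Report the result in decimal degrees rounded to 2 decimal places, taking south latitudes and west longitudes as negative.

latitude -22.35°, longitude -127.94°

Central angle δ = d/R = 1.001692 rad.
Start latitude φ₁ = -0.242252 rad; initial bearing θ = 4.400499 rad.
sin φ₂ = sin φ₁ cos δ + cos φ₁ sin δ cos θ = (-0.239889)(0.538877) + (0.970800)(0.842384)(-0.306858) = -0.380216
φ₂ = asin(-0.380216) = -0.390029 rad = -22.35°.
Then Δλ = atan2(-0.778333, 0.447668) = -1.048840 rad, from sin θ sin δ cos φ₁ over cos δ − sin φ₁ sin φ₂.
Hence λ₂ = -67.85° + -60.09° = -127.94°.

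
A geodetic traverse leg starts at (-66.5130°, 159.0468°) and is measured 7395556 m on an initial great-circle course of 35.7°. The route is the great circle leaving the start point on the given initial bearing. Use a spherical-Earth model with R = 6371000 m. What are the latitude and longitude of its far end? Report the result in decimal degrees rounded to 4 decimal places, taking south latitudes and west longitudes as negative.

latitude -3.9417°, longitude -168.5108°

Central angle δ = d/R = 1.160816 rad.
Start latitude φ₁ = -1.160871 rad; initial bearing θ = 0.623083 rad.
Applying the spherical law of cosines for sides, sin φ₂ = sin φ₁ cos δ + cos φ₁ sin δ cos θ = -0.068741, so φ₂ = -3.9417°.
Δλ = atan2( sin θ sin δ cos φ₁ , cos δ − sin φ₁ sin φ₂ ) = atan2(0.213292, 0.335546) = 0.566226 rad = 32.4424°.
λ₂ = 159.0468° + 32.4424° = 191.4892°, normalized to (−180°, 180°] → -168.5108°.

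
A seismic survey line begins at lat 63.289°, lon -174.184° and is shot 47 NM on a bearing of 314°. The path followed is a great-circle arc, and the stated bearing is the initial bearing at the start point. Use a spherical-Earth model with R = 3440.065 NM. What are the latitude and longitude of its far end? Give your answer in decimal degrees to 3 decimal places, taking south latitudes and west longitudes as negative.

latitude 63.827°, longitude -175.461°

Central angle δ = d/R = 0.013663 rad.
With φ₁ = 63.289° = 1.104601 rad and θ = 314° = 5.480334 rad:
Destination latitude: φ₂ = arcsin( sin φ₁ cos δ + cos φ₁ sin δ cos θ ) = arcsin(0.897468) = 63.827°.
Δλ = atan2( sin θ sin δ cos φ₁ , cos δ − sin φ₁ sin φ₂ ) = atan2(-0.004417, 0.198212) = -0.022283 rad = -1.277°.
Hence λ₂ = -174.184° + -1.277° = -175.461°.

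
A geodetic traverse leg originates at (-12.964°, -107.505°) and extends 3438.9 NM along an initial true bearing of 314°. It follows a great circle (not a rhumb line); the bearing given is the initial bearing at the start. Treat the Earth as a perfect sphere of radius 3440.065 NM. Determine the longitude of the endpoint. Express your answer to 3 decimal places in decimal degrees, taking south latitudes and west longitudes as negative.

longitude -150.114°

Angular distance δ = d/R = 3438.9 / 3440.065 = 0.999661 rad.
Converting: φ₁ = -0.226264 rad, θ = 5.480334 rad.
sin φ₂ = sin φ₁ cos δ + cos φ₁ sin δ cos θ = (-0.224339)(0.540587) + (0.974511)(0.841288)(0.694658) = 0.448237
φ₂ = asin(0.448237) = 0.464792 rad = 26.631°.
For the longitude increment, Δλ = atan2( sin θ sin δ cos φ₁, cos δ − sin φ₁ sin φ₂ ) = atan2(-0.589747, 0.641144) = -42.609°.
λ₂ = λ₁ + Δλ = -150.114°.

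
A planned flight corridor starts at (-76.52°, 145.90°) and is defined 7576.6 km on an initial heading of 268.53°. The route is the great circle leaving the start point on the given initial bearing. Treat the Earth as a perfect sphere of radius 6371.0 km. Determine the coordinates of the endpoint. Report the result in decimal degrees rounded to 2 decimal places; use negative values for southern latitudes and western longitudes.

δ = 7576.6/6371 = 1.189232 rad (68.1380°).
Converting: φ₁ = -1.335526 rad, θ = 4.686733 rad.
sin φ₂ = sin φ₁ cos δ + cos φ₁ sin δ cos θ = (-0.972451)(0.372372) + (0.233106)(0.928083)(-0.025654) = -0.367664
φ₂ = asin(-0.367664) = -0.376496 rad = -21.57°.
Then Δλ = atan2(-0.216271, 0.014837) = -1.502299 rad, from sin θ sin δ cos φ₁ over cos δ − sin φ₁ sin φ₂.
Hence λ₂ = 145.90° + -86.08° = 59.82°.

latitude -21.57°, longitude 59.82°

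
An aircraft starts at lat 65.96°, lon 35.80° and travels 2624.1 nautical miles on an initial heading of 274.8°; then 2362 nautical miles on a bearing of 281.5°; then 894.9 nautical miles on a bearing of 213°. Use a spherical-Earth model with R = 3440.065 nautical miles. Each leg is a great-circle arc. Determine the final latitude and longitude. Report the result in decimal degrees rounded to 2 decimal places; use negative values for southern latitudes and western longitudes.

latitude 25.53°, longitude -96.21°

Apply the spherical direct solution leg by leg, carrying full precision between legs.
Leg 1: from (65.96°, 35.80°), δ = 2624.1/3440.065 = 0.762805 rad, θ = 274.8° → φ = 43.14°, λ = -34.86°.
Leg 2: from (43.14°, -34.86°), δ = 2362/3440.065 = 0.686615 rad, θ = 281.5° → φ = 38.39°, λ = -87.28°.
Leg 3: from (38.39°, -87.28°), δ = 894.9/3440.065 = 0.260140 rad, θ = 213° → φ = 25.53°, λ = -96.21°.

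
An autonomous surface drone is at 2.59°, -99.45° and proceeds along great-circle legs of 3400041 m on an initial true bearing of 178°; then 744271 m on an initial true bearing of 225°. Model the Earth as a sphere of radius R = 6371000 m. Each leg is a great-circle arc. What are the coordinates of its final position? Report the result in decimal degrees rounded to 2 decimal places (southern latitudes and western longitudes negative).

Apply the spherical direct solution leg by leg, carrying full precision between legs.
Leg 1: from (2.59°, -99.45°), δ = 3400041/6371000 = 0.533675 rad, θ = 178° → φ = -27.97°, λ = -98.30°.
Leg 2: from (-27.97°, -98.30°), δ = 744271/6371000 = 0.116822 rad, θ = 225° → φ = -32.59°, λ = -103.91°.

latitude -32.59°, longitude -103.91°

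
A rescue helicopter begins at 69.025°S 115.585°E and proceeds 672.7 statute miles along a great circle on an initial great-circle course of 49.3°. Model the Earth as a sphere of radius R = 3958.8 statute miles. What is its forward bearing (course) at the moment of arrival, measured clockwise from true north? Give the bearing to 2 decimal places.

Angular distance δ = d/R = 672.7 / 3958.8 = 0.169925 rad.
Start latitude φ₁ = -1.204714 rad; initial bearing θ = 0.860447 rad.
Applying the spherical law of cosines for sides, sin φ₂ = sin φ₁ cos δ + cos φ₁ sin δ cos θ = -0.880814, so φ₂ = -61.741°.
Δλ = atan2( sin θ sin δ cos φ₁ , cos δ − sin φ₁ sin φ₂ ) = atan2(0.045893, 0.163149) = 0.274210 rad = 15.711°.
Hence λ₂ = 115.585° + 15.711° = 131.296°.
The forward bearing on arrival equals the back-azimuth from the destination plus 180°.
Back-azimuth from P₂ (-61.74°, 131.30°) to P₁ (-69.03°, 115.58°), with Δλ' = λ₁ − λ₂ = -15.71°: atan2( sin Δλ' cos φ₁ , cos φ₂ sin φ₁ − sin φ₂ cos φ₁ cos Δλ' ) = 214.97°.
Final bearing = (214.97° + 180°) mod 360° = 34.97°.

final bearing 34.97°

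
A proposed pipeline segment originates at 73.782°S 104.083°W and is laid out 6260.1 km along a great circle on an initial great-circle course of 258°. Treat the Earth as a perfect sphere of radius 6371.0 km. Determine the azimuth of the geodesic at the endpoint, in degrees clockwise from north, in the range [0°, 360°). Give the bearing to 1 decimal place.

final bearing 340.4°

The arc subtends δ = 6260.1/6371 = 0.982593 rad at the centre.
Start latitude φ₁ = -1.287739 rad; initial bearing θ = 4.502949 rad.
Destination latitude: φ₂ = arcsin( sin φ₁ cos δ + cos φ₁ sin δ cos θ ) = arcsin(-0.581096) = -35.528°.
Δλ = atan2( sin θ sin δ cos φ₁ , cos δ − sin φ₁ sin φ₂ ) = atan2(-0.227277, -0.003105) = -1.584456 rad = -90.783°.
λ₂ = -104.083° + -90.783° = -194.866°, normalized to (−180°, 180°] → 165.134°.
The forward bearing on arrival equals the back-azimuth from the destination plus 180°.
Back-azimuth from P₂ (-35.5°, 165.1°) to P₁ (-73.8°, -104.1°), with Δλ' = λ₁ − λ₂ = -269.2°: atan2( sin Δλ' cos φ₁ , cos φ₂ sin φ₁ − sin φ₂ cos φ₁ cos Δλ' ) = 160.4°.
Final bearing = (160.4° + 180°) mod 360° = 340.4°.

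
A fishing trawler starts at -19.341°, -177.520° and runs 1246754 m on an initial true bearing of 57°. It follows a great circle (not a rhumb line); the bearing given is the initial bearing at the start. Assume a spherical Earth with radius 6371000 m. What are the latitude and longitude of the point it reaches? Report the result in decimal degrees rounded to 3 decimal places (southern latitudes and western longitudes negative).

The arc subtends δ = 1246754/6371000 = 0.195692 rad at the centre.
With φ₁ = -19.341° = -0.337564 rad and θ = 57° = 0.994838 rad:
Destination latitude: φ₂ = arcsin( sin φ₁ cos δ + cos φ₁ sin δ cos θ ) = arcsin(-0.224943) = -12.999°.
Δλ = atan2( sin θ sin δ cos φ₁ , cos δ − sin φ₁ sin φ₂ ) = atan2(0.153872, 0.906415) = 0.168156 rad = 9.635°.
Hence λ₂ = -177.520° + 9.635° = -167.885°.

latitude -12.999°, longitude -167.885°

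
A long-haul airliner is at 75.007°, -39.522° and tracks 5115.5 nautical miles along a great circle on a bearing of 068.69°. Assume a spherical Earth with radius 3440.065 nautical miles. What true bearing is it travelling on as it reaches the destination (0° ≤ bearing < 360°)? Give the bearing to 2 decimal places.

final bearing 165.83°

Central angle δ = d/R = 1.487036 rad.
Start latitude φ₁ = 1.309119 rad; initial bearing θ = 1.198867 rad.
sin φ₂ = sin φ₁ cos δ + cos φ₁ sin δ cos θ = (0.965957)(0.083663) + (0.258701)(0.996494)(0.363414) = 0.174500
φ₂ = asin(0.174500) = 0.175398 rad = 10.050°.
Δλ = atan2( sin θ sin δ cos φ₁ , cos δ − sin φ₁ sin φ₂ ) = atan2(0.240168, -0.084897) = 1.910578 rad = 109.468°.
λ₂ = -39.522° + 109.468° = 69.946°.
The forward bearing on arrival equals the back-azimuth from the destination plus 180°.
Back-azimuth from P₂ (10.05°, 69.95°) to P₁ (75.01°, -39.52°), with Δλ' = λ₁ − λ₂ = -109.47°: atan2( sin Δλ' cos φ₁ , cos φ₂ sin φ₁ − sin φ₂ cos φ₁ cos Δλ' ) = 345.83°.
Final bearing = (345.83° + 180°) mod 360° = 165.83°.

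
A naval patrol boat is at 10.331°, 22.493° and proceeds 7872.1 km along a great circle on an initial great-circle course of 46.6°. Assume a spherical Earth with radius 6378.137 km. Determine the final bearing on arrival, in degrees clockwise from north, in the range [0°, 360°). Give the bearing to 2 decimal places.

final bearing 85.68°

δ = 7872.1/6378.137 = 1.234232 rad (70.7163°).
Start latitude φ₁ = 0.180310 rad; initial bearing θ = 0.813323 rad.
Applying the spherical law of cosines for sides, sin φ₂ = sin φ₁ cos δ + cos φ₁ sin δ cos θ = 0.697249, so φ₂ = 44.207°.
Then Δλ = atan2(0.674692, 0.205205) = 1.275539 rad, from sin θ sin δ cos φ₁ over cos δ − sin φ₁ sin φ₂.
λ₂ = 22.493° + 73.083° = 95.576°.
The forward bearing on arrival equals the back-azimuth from the destination plus 180°.
Back-azimuth from P₂ (44.21°, 95.58°) to P₁ (10.33°, 22.49°), with Δλ' = λ₁ − λ₂ = -73.08°: atan2( sin Δλ' cos φ₁ , cos φ₂ sin φ₁ − sin φ₂ cos φ₁ cos Δλ' ) = 265.68°.
Final bearing = (265.68° + 180°) mod 360° = 85.68°.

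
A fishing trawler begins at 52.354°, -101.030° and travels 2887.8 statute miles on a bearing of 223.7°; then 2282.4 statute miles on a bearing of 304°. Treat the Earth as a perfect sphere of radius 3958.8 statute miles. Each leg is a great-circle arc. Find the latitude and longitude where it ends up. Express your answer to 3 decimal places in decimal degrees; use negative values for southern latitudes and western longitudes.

Apply the spherical direct solution leg by leg, carrying full precision between legs.
Leg 1: from (52.354°, -101.030°), δ = 2887.8/3958.8 = 0.729463 rad, θ = 223.7° → φ = 17.218°, λ = -129.850°.
Leg 2: from (17.218°, -129.850°), δ = 2282.4/3958.8 = 0.576538 rad, θ = 304° → φ = 32.638°, λ = -162.307°.

latitude 32.638°, longitude -162.307°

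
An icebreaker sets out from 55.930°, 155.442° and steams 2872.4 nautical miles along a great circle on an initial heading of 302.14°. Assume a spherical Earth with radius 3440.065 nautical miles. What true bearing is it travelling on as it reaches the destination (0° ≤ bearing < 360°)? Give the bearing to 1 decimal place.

final bearing 228.9°

The arc subtends δ = 2872.4/3440.065 = 0.834984 rad at the centre.
With φ₁ = 55.930° = 0.976163 rad and θ = 302.14° = 5.273338 rad:
Destination latitude: φ₂ = arcsin( sin φ₁ cos δ + cos φ₁ sin δ cos θ ) = arcsin(0.776903) = 50.978°.
For the longitude increment, Δλ = atan2( sin θ sin δ cos φ₁, cos δ − sin φ₁ sin φ₂ ) = atan2(-0.351632, 0.027639) = -85.506°.
Hence λ₂ = 155.442° + -85.506° = 69.936°.
The forward bearing on arrival equals the back-azimuth from the destination plus 180°.
Back-azimuth from P₂ (51.0°, 69.9°) to P₁ (55.9°, 155.4°), with Δλ' = λ₁ − λ₂ = 85.5°: atan2( sin Δλ' cos φ₁ , cos φ₂ sin φ₁ − sin φ₂ cos φ₁ cos Δλ' ) = 48.9°.
Final bearing = (48.9° + 180°) mod 360° = 228.9°.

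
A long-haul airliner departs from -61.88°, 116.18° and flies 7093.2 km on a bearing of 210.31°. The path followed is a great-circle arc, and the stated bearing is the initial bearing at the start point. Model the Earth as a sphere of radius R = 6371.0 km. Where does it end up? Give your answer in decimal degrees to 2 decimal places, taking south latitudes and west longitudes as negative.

latitude -48.99°, longitude -20.19°

Central angle δ = d/R = 1.113357 rad.
Start latitude φ₁ = -1.080010 rad; initial bearing θ = 3.670602 rad.
Applying the spherical law of cosines for sides, sin φ₂ = sin φ₁ cos δ + cos φ₁ sin δ cos θ = -0.754580, so φ₂ = -48.99°.
Then Δλ = atan2(-0.213409, -0.223859) = -2.380089 rad, from sin θ sin δ cos φ₁ over cos δ − sin φ₁ sin φ₂.
λ₂ = λ₁ + Δλ = -20.19°.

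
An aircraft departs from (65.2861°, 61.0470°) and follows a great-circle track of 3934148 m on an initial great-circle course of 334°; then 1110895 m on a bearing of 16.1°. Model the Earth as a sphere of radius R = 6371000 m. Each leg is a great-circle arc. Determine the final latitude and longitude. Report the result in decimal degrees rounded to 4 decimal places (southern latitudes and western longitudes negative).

Apply the spherical direct solution leg by leg, carrying full precision between legs.
Leg 1: from (65.2861°, 61.0470°), δ = 3934148/6371000 = 0.617509 rad, θ = 334° → φ = 73.3796°, λ = -56.4058°.
Leg 2: from (73.3796°, -56.4058°), δ = 1110895/6371000 = 0.174367 rad, θ = 16.1° → φ = 82.4657°, λ = -34.8803°.

latitude 82.4657°, longitude -34.8803°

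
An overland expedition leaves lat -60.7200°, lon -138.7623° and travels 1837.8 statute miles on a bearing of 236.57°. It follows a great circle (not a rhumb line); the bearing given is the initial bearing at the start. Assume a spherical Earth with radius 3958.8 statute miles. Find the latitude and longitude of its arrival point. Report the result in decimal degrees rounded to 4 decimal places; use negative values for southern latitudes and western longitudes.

latitude -64.2326°, longitude 161.9718°

Central angle δ = d/R = 0.464232 rad.
Converting: φ₁ = -1.059764 rad, θ = 4.128925 rad.
Applying the spherical law of cosines for sides, sin φ₂ = sin φ₁ cos δ + cos φ₁ sin δ cos θ = -0.900566, so φ₂ = -64.2326°.
For the longitude increment, Δλ = atan2( sin θ sin δ cos φ₁, cos δ − sin φ₁ sin φ₂ ) = atan2(-0.182750, 0.108656) = -59.2659°.
λ₂ = -138.7623° + -59.2659° = -198.0282°, normalized to (−180°, 180°] → 161.9718°.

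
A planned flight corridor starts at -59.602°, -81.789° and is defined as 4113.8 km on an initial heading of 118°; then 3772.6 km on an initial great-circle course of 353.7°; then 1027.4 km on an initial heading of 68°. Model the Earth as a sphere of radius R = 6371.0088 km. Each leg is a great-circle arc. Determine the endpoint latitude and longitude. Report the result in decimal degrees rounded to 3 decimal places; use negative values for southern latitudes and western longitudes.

latitude -18.769°, longitude -3.347°

Apply the spherical direct solution leg by leg, carrying full precision between legs.
Leg 1: from (-59.602°, -81.789°), δ = 4113.8/6371.0088 = 0.645706 rad, θ = 118° → φ = -56.288°, λ = -8.593°.
Leg 2: from (-56.288°, -8.593°), δ = 3772.6/6371.0088 = 0.592151 rad, θ = 353.7° → φ = -22.476°, λ = -12.394°.
Leg 3: from (-22.476°, -12.394°), δ = 1027.4/6371.0088 = 0.161262 rad, θ = 68° → φ = -18.769°, λ = -3.347°.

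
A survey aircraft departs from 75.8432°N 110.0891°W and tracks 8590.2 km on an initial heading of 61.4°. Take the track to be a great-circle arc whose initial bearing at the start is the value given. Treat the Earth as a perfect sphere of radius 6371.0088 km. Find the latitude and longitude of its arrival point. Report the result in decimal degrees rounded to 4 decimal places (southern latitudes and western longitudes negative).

latitude 19.1553°, longitude 4.8797°

Angular distance δ = d/R = 8590.2 / 6371.0088 = 1.348327 rad.
Start latitude φ₁ = 1.323714 rad; initial bearing θ = 1.071632 rad.
sin φ₂ = sin φ₁ cos δ + cos φ₁ sin δ cos θ = (0.969630)(0.220639) + (0.244576)(0.975355)(0.478692) = 0.328130
φ₂ = asin(0.328130) = 0.334323 rad = 19.1553°.
Δλ = atan2( sin θ sin δ cos φ₁ , cos δ − sin φ₁ sin φ₂ ) = atan2(0.209442, -0.097525) = 2.006583 rad = 114.9688°.
Hence λ₂ = -110.0891° + 114.9688° = 4.8797°.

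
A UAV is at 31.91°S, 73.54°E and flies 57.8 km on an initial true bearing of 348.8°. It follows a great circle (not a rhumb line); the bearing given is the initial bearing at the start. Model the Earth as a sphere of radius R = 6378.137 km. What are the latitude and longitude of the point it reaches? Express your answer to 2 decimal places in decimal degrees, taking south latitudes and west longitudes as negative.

latitude -31.40°, longitude 73.42°

Central angle δ = d/R = 0.009062 rad.
Converting: φ₁ = -0.556935 rad, θ = 6.087708 rad.
Destination latitude: φ₂ = arcsin( sin φ₁ cos δ + cos φ₁ sin δ cos θ ) = arcsin(-0.521019) = -31.40°.
Then Δλ = atan2(-0.001494, 0.724555) = -0.002062 rad, from sin θ sin δ cos φ₁ over cos δ − sin φ₁ sin φ₂.
λ₂ = λ₁ + Δλ = 73.42°.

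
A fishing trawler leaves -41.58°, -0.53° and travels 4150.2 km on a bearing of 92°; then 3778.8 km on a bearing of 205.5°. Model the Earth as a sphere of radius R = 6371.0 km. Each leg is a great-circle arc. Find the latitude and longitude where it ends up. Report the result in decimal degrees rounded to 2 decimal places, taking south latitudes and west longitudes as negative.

latitude -60.95°, longitude 15.98°

Apply the spherical direct solution leg by leg, carrying full precision between legs.
Leg 1: from (-41.58°, -0.53°), δ = 4150.2/6371 = 0.651420 rad, θ = 92° → φ = -32.93°, λ = 45.68°.
Leg 2: from (-32.93°, 45.68°), δ = 3778.8/6371 = 0.593125 rad, θ = 205.5° → φ = -60.95°, λ = 15.98°.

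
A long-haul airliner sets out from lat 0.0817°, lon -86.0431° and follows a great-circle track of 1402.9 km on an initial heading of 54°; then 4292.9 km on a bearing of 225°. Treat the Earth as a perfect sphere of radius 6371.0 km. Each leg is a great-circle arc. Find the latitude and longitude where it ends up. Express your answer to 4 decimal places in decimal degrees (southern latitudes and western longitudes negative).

latitude -19.6376°, longitude -103.7118°

Apply the spherical direct solution leg by leg, carrying full precision between legs.
Leg 1: from (0.0817°, -86.0431°), δ = 1402.9/6371 = 0.220201 rad, θ = 54° → φ = 7.4568°, λ = -75.7772°.
Leg 2: from (7.4568°, -75.7772°), δ = 4292.9/6371 = 0.673819 rad, θ = 225° → φ = -19.6376°, λ = -103.7118°.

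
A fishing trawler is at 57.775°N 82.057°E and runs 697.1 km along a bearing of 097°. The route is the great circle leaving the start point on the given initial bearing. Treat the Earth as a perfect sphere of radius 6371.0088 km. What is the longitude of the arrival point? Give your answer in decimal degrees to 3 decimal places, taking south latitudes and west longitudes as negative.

The arc subtends δ = 697.1/6371.0088 = 0.109418 rad at the centre.
Start latitude φ₁ = 1.008364 rad; initial bearing θ = 1.692969 rad.
Destination latitude: φ₂ = arcsin( sin φ₁ cos δ + cos φ₁ sin δ cos θ ) = arcsin(0.833805) = 56.492°.
Then Δλ = atan2(0.057796, 0.288654) = 0.197613 rad, from sin θ sin δ cos φ₁ over cos δ − sin φ₁ sin φ₂.
λ₂ = λ₁ + Δλ = 93.379°.

longitude 93.379°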